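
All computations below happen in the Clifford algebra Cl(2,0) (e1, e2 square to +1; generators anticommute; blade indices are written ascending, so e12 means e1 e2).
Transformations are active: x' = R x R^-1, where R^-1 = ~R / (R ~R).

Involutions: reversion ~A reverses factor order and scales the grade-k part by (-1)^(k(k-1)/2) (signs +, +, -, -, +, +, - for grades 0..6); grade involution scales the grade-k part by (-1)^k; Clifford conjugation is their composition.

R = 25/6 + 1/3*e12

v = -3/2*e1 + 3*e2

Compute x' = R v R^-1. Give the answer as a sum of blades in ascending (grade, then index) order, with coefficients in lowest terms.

~R = 25/6 - 1/3*e12, and R ~R = 629/36, so R^-1 = ~R / (629/36).
R v = -21/4*e1 + 13*e2
Answer: -1263/1258*e1 + 2013/629*e2


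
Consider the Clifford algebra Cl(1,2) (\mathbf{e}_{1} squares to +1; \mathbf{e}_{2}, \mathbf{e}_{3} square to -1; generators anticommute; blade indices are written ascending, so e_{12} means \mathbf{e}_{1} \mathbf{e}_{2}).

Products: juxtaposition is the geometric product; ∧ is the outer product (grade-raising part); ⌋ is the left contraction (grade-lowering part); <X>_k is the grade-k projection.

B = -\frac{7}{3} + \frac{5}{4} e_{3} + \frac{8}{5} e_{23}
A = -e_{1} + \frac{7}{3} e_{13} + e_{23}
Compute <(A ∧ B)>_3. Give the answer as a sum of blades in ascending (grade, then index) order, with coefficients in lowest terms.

step 1: \frac{7}{3} e_{1} - \frac{241}{36} e_{13} - \frac{7}{3} e_{23} - \frac{8}{5} e_{123}
step 2: -\frac{8}{5} e_{123}
Answer: -\frac{8}{5} e_{123}


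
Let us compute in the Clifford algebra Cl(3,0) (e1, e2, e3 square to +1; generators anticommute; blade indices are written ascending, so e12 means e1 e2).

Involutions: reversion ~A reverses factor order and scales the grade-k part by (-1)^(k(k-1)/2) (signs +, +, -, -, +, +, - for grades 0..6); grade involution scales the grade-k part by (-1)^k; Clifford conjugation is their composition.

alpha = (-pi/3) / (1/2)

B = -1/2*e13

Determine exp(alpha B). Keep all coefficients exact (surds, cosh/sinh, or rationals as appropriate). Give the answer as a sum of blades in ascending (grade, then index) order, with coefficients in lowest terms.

B^2 = (-1/2)^2*(e13)^2 = 1/4*(-1) = -1/4 (a basis 2-blade squares to minus the product of its generators' squares).
B^2 = -1/4 — B^2 < 0, so the exponential closes trigonometrically: l = 1/2, alpha*l = -pi/3, so exp(alpha B) = cos(-pi/3) + (sin(-pi/3)/(1/2))*B = 1/2 + (-sqrt(3))*B.
Answer: 1/2 + sqrt(3)/2*e13


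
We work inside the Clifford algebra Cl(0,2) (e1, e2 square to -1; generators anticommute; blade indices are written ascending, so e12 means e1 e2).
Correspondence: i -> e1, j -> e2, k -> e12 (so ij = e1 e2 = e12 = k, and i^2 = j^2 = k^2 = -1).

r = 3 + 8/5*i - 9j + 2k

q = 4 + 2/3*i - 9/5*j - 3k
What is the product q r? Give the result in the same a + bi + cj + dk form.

In blades: q = 4 + 2/3*e1 - 9/5*e2 - 3*e12, r = 3 + 8/5*e1 - 9*e2 + 2*e12.
Distribute q over r term by term (generator squares from the signature, products reordered to ascending indices): (4)*r = 12 + 32/5*e1 - 36*e2 + 8*e12; (2/3*e1)*r = -16/15 + 2*e1 - 4/3*e2 - 6*e12; (-9/5*e2)*r = -81/5 - 18/5*e1 - 27/5*e2 + 72/25*e12; (-3*e12)*r = 6 - 27*e1 - 24/5*e2 - 9*e12.
Sum: 11/15 - 111/5*e1 - 713/15*e2 - 103/25*e12; translating back through the correspondence:
Answer: 11/15 - 111/5*i - 713/15*j - 103/25*k


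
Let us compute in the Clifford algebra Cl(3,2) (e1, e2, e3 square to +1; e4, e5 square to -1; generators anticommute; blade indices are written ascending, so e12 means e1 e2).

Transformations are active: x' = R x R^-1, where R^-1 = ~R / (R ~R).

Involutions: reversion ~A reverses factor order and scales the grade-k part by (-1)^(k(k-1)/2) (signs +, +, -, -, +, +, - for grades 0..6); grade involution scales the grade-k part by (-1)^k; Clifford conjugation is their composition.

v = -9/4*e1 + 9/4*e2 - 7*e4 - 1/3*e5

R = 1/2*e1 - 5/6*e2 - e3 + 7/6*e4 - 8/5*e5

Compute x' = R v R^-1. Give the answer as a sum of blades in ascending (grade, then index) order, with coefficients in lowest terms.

~R = 1/2*e1 - 5/6*e2 - e3 + 7/6*e4 - 8/5*e5, and R ~R = -593/300, so R^-1 = ~R / (-593/300).
R v = 139/30 - 3/4*e12 - 9/4*e13 - 7/8*e14 - 113/30*e15 + 9/4*e23 + 77/24*e24 + 349/90*e25 + 7*e34 + 1/3*e35 - 1043/90*e45
Answer: -223/2372*e1 + 11789/7116*e2 + 2780/593*e3 + 2723/1779*e4 + 13937/1779*e5


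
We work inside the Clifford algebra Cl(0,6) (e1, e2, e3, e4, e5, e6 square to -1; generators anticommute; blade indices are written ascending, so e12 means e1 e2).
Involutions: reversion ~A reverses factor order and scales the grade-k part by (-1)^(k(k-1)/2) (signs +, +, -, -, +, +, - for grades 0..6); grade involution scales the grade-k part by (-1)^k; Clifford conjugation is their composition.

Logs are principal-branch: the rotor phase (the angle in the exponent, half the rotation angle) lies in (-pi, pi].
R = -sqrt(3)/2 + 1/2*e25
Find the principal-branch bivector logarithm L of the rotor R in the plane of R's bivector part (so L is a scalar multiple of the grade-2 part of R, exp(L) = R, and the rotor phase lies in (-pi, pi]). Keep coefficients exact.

The scalar part of R is -sqrt(3)/2, and that scalar determines the rotor phase on the principal branch; recovering the unit plane as bivector-part over sine of the phase gives L = phase * plane.
Concretely: cos(phase) = -sqrt(3)/2 gives phase = ±5*pi/6, and since phase/sin(phase) is even the sign is immaterial: L = (phase/sin(phase)) * <R>_2 = (5*pi/3) * <R>_2.
Answer: 5*pi/6*e25


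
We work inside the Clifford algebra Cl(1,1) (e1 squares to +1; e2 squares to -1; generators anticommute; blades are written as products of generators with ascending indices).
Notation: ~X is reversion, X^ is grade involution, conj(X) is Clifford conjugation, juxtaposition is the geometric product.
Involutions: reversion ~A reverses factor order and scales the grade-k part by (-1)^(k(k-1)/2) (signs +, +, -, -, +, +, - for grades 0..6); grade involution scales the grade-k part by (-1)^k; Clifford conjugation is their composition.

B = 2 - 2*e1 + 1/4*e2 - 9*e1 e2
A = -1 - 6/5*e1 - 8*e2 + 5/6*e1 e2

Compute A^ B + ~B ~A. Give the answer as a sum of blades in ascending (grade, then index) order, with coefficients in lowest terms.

first term: -139/10 - 8137/120*e1 + 397/60*e2 + 809/30*e1 e2
second term: -51/10 + 8567/120*e1 - 227/60*e2 + 169/30*e1 e2
Answer: -19 + 43/12*e1 + 17/6*e2 + 163/5*e1 e2


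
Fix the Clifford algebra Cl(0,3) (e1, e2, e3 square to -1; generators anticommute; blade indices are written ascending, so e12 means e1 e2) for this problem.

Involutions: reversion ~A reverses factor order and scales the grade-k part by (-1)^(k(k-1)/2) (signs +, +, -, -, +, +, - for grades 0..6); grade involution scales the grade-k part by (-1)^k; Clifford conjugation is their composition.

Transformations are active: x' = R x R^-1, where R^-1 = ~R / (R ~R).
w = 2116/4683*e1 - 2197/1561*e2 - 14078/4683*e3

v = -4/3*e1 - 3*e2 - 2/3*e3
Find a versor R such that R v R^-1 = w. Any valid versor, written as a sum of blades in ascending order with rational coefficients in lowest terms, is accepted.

Here q(v) = q(w) = -101/9; the classical choice R = v + w = -1376/1561*e1 - 6880/1561*e2 - 17200/4683*e3 then realises v -> w under the sandwich.
Answer: -1376/1561*e1 - 6880/1561*e2 - 17200/4683*e3


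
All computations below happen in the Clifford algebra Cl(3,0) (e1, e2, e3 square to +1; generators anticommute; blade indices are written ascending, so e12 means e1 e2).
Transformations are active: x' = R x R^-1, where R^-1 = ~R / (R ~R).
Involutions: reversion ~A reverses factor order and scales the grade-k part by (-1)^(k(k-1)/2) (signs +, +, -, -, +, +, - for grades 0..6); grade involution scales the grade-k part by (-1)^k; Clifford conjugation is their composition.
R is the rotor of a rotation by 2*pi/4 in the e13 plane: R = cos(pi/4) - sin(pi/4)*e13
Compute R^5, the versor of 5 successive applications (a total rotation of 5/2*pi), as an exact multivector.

Half-angle bookkeeping: 5 applications in e13 add up to rotor phase 5*pi/4 = 5*pi/4, so R^5 = cos(5*pi/4) - sin(5*pi/4)*e13.
cos(5*pi/4) = -sqrt(2)/2 and sin(5*pi/4) = -sqrt(2)/2, so R^5 = -sqrt(2)/2 + sqrt(2)/2*e13. The net rotation is 1/2*pi (after discarding 1 full turn, each of which contributes a factor -1 to the rotor); the rotor keeps the half-angle phase exactly.
Answer: -sqrt(2)/2 + sqrt(2)/2*e13


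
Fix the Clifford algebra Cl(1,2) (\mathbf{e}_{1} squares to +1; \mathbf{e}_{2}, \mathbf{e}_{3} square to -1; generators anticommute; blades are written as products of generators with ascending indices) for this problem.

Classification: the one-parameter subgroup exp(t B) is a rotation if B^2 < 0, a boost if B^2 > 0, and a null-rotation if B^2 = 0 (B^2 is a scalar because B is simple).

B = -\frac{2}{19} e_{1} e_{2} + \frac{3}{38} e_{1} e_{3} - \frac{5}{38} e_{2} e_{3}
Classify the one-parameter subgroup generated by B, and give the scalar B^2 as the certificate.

B^2 term by term: the squares give (-\frac{2}{19})^2*(e_{1} e_{2})^2 + (\frac{3}{38})^2*(e_{1} e_{3})^2 + (-\frac{5}{38})^2*(e_{2} e_{3})^2 = \frac{4}{361}*(+1) + \frac{9}{1444}*(+1) + \frac{25}{1444}*(-1) = 0 (each basis 2-blade squares to minus the product of its generators' squares); cross terms between blades sharing an index anticommute and cancel. So B^2 = 0.
Answer: null-rotation, certificate B^2 = 0. Because 0 is invariant under every versor sandwich, the classification follows from its sign alone.


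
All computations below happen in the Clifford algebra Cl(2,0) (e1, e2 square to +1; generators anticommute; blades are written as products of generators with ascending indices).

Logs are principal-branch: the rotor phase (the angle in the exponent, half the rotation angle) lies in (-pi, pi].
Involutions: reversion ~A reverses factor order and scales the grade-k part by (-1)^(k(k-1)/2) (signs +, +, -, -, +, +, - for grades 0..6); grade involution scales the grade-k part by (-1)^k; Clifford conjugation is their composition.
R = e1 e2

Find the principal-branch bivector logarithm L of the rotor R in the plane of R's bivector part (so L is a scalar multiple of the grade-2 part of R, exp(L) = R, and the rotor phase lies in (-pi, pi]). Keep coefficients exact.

The scalar part of R is 0, so the principal-branch rotor phase is pinned; divide the bivector part by its sine to get the unit plane — L is the phase times that plane.
Concretely: cos(phase) = 0 gives phase = ±pi/2, and since phase/sin(phase) is even the sign is immaterial: L = (phase/sin(phase)) * <R>_2 = (pi/2) * <R>_2.
Answer: pi/2*e1 e2


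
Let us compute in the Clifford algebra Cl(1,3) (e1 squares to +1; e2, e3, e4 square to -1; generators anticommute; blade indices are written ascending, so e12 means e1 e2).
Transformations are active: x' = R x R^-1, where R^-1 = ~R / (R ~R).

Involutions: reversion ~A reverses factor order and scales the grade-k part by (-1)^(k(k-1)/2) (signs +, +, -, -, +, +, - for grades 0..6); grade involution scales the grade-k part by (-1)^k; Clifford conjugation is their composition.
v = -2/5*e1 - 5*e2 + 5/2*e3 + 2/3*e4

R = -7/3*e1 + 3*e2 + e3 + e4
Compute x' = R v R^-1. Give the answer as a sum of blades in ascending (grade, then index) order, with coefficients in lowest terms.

~R = -7/3*e1 + 3*e2 + e3 + e4, and R ~R = -50/9, so R^-1 = ~R / (-50/9).
R v = 383/30 + 193/15*e12 - 163/30*e13 - 52/45*e14 + 25/2*e23 + 7*e24 - 11/6*e34
Answer: 2781/250*e1 - 2197/250*e2 - 887/125*e3 - 3947/750*e4


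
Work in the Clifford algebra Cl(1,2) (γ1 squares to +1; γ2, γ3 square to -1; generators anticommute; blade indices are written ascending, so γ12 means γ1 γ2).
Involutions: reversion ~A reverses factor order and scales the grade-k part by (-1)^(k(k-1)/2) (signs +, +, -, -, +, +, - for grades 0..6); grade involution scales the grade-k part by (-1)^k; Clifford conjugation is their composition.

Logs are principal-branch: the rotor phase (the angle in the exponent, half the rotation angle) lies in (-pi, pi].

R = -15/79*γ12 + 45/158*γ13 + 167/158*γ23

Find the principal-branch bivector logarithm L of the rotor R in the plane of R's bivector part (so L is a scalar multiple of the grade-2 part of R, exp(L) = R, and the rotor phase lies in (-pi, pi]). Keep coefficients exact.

The scalar part of R is 0, so the principal-branch rotor phase is pinned; divide the bivector part by its sine to get the unit plane — L is the phase times that plane.
Concretely: cos(phase) = 0 gives phase = ±pi/2, and since phase/sin(phase) is even the sign is immaterial: L = (phase/sin(phase)) * <R>_2 = (pi/2) * <R>_2.
Answer: -15*pi/158*γ12 + 45*pi/316*γ13 + 167*pi/316*γ23


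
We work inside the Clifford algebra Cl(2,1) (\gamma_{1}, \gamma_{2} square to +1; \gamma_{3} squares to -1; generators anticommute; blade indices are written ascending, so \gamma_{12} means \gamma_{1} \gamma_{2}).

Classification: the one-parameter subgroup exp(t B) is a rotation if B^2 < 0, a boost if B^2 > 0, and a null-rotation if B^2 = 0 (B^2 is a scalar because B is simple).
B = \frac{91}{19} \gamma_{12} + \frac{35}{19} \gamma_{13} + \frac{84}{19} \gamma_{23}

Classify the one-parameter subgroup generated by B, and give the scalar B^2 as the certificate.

B^2 term by term: the squares give (\frac{91}{19})^2*(\gamma_{12})^2 + (\frac{35}{19})^2*(\gamma_{13})^2 + (\frac{84}{19})^2*(\gamma_{23})^2 = \frac{8281}{361}*(-1) + \frac{1225}{361}*(+1) + \frac{7056}{361}*(+1) = 0 (each basis 2-blade squares to minus the product of its generators' squares); cross terms between blades sharing an index anticommute and cancel. So B^2 = 0.
Answer: null-rotation, certificate B^2 = 0. Because 0 is invariant under every versor sandwich, the classification follows from its sign alone.


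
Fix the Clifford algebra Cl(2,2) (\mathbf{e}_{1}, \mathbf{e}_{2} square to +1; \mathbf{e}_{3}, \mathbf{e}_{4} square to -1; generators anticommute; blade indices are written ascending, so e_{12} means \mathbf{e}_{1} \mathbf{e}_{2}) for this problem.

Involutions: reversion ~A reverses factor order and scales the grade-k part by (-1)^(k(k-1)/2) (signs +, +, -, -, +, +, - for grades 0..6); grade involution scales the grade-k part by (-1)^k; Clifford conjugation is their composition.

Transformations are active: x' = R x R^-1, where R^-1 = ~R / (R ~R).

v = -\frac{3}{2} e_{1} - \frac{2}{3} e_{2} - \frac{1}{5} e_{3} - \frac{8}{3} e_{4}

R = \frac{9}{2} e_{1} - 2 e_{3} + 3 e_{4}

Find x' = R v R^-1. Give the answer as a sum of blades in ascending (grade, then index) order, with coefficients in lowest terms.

~R = \frac{9}{2} e_{1} - 2 e_{3} + 3 e_{4}, and R ~R = \frac{29}{4}, so R^-1 = ~R / (\frac{29}{4}).
R v = \frac{17}{20} - 3 e_{12} - \frac{39}{10} e_{13} - \frac{15}{2} e_{14} - \frac{4}{3} e_{23} + 2 e_{24} + \frac{89}{15} e_{34}
Answer: \frac{741}{290} e_{1} + \frac{2}{3} e_{2} - \frac{39}{145} e_{3} + \frac{1466}{435} e_{4}


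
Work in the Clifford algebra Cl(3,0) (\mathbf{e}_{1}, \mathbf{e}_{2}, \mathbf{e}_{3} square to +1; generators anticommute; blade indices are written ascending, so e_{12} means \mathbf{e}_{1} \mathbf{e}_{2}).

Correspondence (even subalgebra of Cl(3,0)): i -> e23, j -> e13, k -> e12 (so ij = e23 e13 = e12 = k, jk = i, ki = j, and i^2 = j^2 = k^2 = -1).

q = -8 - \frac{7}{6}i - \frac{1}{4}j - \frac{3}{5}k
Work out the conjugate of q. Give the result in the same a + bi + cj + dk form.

In blades: q = -8 - \frac{3}{5} e_{12} - \frac{1}{4} e_{13} - \frac{7}{6} e_{23}.
Quaternion conjugation is reversion on the even subalgebra: the scalar is fixed and every grade-2 blade flips sign, giving -8 + \frac{3}{5} e_{12} + \frac{1}{4} e_{13} + \frac{7}{6} e_{23}; translating back:
Answer: -8 + \frac{7}{6}i + \frac{1}{4}j + \frac{3}{5}k


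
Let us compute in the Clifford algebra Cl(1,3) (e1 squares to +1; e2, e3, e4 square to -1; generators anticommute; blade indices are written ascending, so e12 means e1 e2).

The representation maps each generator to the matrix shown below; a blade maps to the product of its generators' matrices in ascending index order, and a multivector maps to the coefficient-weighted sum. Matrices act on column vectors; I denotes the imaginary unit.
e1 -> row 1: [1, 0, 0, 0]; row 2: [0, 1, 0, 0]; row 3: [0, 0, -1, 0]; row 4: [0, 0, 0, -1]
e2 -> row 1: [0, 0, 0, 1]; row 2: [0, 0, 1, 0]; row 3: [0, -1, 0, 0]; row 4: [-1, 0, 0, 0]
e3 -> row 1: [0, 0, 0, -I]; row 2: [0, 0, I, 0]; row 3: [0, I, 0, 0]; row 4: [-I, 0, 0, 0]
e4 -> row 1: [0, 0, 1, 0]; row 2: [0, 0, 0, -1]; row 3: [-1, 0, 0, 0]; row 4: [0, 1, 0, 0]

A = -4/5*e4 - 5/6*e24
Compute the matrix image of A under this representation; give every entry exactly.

Bivector images (products of the table entries): rho(e24) = rho(e2)rho(e4) = row 1: [0, 1, 0, 0]; row 2: [-1, 0, 0, 0]; row 3: [0, 0, 0, 1]; row 4: [0, 0, -1, 0].
M = (-4/5)*rho(e4) + (-5/6)*rho(e24), summed entrywise:
Answer: row 1: [0, -5/6, -4/5, 0]; row 2: [5/6, 0, 0, 4/5]; row 3: [4/5, 0, 0, -5/6]; row 4: [0, -4/5, 5/6, 0]


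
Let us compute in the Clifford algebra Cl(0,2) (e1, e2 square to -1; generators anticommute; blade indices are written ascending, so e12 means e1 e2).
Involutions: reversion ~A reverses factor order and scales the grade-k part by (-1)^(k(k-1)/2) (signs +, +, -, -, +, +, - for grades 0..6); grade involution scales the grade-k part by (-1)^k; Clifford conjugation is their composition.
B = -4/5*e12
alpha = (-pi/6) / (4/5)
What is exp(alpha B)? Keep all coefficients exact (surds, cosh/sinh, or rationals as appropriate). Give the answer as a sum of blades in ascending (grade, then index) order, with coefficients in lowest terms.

B^2 = (-4/5)^2*(e12)^2 = 16/25*(-1) = -16/25 (a basis 2-blade squares to minus the product of its generators' squares).
B^2 = -16/25 — since the square is negative, the closed form is circular: l = 4/5, alpha*l = -pi/6, so exp(alpha B) = cos(-pi/6) + (sin(-pi/6)/(4/5))*B = sqrt(3)/2 + (-5/8)*B.
Answer: sqrt(3)/2 + 1/2*e12


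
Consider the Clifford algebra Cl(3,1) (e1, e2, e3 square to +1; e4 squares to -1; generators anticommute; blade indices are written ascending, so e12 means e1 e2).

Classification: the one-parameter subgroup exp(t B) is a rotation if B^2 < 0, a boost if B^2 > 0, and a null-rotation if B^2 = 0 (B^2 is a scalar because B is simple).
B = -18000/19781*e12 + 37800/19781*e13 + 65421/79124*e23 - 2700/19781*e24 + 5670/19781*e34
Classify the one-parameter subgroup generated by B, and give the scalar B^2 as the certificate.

B^2 term by term: the squares give (-18000/19781)^2*(e12)^2 + (37800/19781)^2*(e13)^2 + (65421/79124)^2*(e23)^2 + (-2700/19781)^2*(e24)^2 + (5670/19781)^2*(e34)^2 = 324000000/391287961*(-1) + 1428840000/391287961*(-1) + 4279907241/6260607376*(-1) + 7290000/391287961*(+1) + 32148900/391287961*(+1) = -81/16 (each basis 2-blade squares to minus the product of its generators' squares); cross terms between blades sharing an index anticommute and cancel; the commuting (index-disjoint) pairs give grade-4 terms 2*c*c'*(blade product), which cancel blade by blade — e1234: -204120000/391287961 + 204120000/391287961 = 0 — confirming B is simple. So B^2 = -81/16.
Answer: rotation, certificate B^2 = -81/16. One invariant decides it: the square -81/16 survives every conjugation, and its sign is exactly the classification.


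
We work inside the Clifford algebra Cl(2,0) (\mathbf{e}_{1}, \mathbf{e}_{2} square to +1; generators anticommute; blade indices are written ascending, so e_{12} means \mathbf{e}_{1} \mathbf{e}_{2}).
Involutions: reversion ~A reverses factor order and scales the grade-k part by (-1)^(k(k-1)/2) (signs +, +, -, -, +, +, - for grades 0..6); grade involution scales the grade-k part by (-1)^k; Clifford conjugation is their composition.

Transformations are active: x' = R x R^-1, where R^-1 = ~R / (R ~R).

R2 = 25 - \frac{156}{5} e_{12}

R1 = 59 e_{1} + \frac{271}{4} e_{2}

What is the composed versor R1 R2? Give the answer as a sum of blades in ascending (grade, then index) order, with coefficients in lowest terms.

Distribute over the terms of R1 (each basis-blade product reordered to ascending indices, repeated generators contracted through their squares):
(59 e_{1}) R2 = 1475 e_{1} - \frac{9204}{5} e_{2}
(\frac{271}{4} e_{2}) R2 = \frac{10569}{5} e_{1} + \frac{6775}{4} e_{2}
Summing the partial products and collecting blades:
Answer: \frac{17944}{5} e_{1} - \frac{2941}{20} e_{2}


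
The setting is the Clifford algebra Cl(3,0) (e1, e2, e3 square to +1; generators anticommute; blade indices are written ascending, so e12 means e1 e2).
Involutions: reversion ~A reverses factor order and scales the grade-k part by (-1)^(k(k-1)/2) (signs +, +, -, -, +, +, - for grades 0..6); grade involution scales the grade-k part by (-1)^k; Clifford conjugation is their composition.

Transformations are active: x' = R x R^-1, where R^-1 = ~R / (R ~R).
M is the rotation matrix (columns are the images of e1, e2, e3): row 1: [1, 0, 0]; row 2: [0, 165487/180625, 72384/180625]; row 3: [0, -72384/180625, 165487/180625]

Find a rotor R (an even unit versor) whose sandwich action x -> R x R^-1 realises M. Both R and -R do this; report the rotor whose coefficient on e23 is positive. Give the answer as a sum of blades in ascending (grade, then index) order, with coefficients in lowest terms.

Method: write R = a + b12*e12 + b13*e13 + b23*e23 with a^2 + b12^2 + b13^2 + b23^2 = 1 (so R^-1 = ~R). Expanding the columns R e_j ~R gives tr M = 4a^2 - 1 and, from the antisymmetric part, M21 - M12 = -4a*b12, M13 - M31 = 4a*b13, M32 - M23 = -4a*b23.
Here tr M = 511599/180625, so a^2 = (1 + tr M)/4 = 173056/180625 and a = ±416/425. Taking a = 416/425: M21 - M12 = 0, M13 - M31 = 0, M32 - M23 = -144768/180625, giving b12 = 0, b13 = 0, b23 = 87/425, i.e. R = 416/425 + 87/425*e23.
Its e23 coefficient is already positive.
Answer: 416/425 + 87/425*e23. Sheet selection: the two-to-one cover makes ±R indistinguishable at the matrix level (trace 511599/180625), so uniqueness comes from the required sign on e23.


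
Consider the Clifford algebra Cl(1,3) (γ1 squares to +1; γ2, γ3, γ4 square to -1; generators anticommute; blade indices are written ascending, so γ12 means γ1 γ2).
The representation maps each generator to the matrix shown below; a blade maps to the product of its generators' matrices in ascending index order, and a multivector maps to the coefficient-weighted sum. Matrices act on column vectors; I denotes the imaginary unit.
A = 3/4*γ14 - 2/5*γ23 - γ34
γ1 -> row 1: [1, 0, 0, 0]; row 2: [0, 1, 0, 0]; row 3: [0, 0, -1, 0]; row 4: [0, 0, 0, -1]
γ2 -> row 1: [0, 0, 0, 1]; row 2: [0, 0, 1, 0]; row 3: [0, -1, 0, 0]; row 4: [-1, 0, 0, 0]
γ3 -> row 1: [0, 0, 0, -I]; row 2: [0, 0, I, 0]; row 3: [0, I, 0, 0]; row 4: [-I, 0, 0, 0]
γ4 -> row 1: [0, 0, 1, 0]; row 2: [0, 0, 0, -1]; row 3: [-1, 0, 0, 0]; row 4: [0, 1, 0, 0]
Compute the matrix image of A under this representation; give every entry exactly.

Bivector images (products of the table entries): rho(γ14) = rho(γ1)rho(γ4) = row 1: [0, 0, 1, 0]; row 2: [0, 0, 0, -1]; row 3: [1, 0, 0, 0]; row 4: [0, -1, 0, 0]; rho(γ23) = rho(γ2)rho(γ3) = row 1: [-I, 0, 0, 0]; row 2: [0, I, 0, 0]; row 3: [0, 0, -I, 0]; row 4: [0, 0, 0, I]; rho(γ34) = rho(γ3)rho(γ4) = row 1: [0, -I, 0, 0]; row 2: [-I, 0, 0, 0]; row 3: [0, 0, 0, -I]; row 4: [0, 0, -I, 0].
M = (3/4)*rho(γ14) + (-2/5)*rho(γ23) + (-1)*rho(γ34), summed entrywise:
Answer: row 1: [2*I/5, I, 3/4, 0]; row 2: [I, -2*I/5, 0, -3/4]; row 3: [3/4, 0, 2*I/5, I]; row 4: [0, -3/4, I, -2*I/5]


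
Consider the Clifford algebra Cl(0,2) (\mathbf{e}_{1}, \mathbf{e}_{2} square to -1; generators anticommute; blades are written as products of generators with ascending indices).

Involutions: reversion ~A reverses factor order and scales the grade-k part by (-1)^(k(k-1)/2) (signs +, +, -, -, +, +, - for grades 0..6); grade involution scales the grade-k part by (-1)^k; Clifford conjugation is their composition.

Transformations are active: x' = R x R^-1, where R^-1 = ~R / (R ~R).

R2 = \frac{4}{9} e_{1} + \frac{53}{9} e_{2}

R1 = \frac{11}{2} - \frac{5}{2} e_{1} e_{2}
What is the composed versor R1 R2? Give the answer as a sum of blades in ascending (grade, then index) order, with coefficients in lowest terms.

Distribute over the terms of R1 (each basis-blade product reordered to ascending indices, repeated generators contracted through their squares):
(\frac{11}{2}) R2 = \frac{22}{9} e_{1} + \frac{583}{18} e_{2}
(-\frac{5}{2} e_{1} e_{2}) R2 = \frac{265}{18} e_{1} - \frac{10}{9} e_{2}
Summing the partial products and collecting blades:
Answer: \frac{103}{6} e_{1} + \frac{563}{18} e_{2}


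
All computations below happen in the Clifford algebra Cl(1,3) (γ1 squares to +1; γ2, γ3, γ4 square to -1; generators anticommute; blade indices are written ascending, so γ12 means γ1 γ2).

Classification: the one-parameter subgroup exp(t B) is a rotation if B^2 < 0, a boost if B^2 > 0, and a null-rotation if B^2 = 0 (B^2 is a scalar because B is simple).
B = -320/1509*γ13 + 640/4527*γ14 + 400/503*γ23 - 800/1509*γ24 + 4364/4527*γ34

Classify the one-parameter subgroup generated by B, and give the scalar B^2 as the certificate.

B^2 term by term: the squares give (-320/1509)^2*(γ13)^2 + (640/4527)^2*(γ14)^2 + (400/503)^2*(γ23)^2 + (-800/1509)^2*(γ24)^2 + (4364/4527)^2*(γ34)^2 = 102400/2277081*(+1) + 409600/20493729*(+1) + 160000/253009*(-1) + 640000/2277081*(-1) + 19044496/20493729*(-1) = -16/9 (each basis 2-blade squares to minus the product of its generators' squares); cross terms between blades sharing an index anticommute and cancel; the commuting (index-disjoint) pairs give grade-4 terms 2*c*c'*(blade product), which cancel blade by blade — γ1234: -512000/2277081 + 512000/2277081 = 0 — confirming B is simple. So B^2 = -16/9.
Answer: rotation, certificate B^2 = -16/9. Because -16/9 is invariant under every versor sandwich, the classification follows from its sign alone.


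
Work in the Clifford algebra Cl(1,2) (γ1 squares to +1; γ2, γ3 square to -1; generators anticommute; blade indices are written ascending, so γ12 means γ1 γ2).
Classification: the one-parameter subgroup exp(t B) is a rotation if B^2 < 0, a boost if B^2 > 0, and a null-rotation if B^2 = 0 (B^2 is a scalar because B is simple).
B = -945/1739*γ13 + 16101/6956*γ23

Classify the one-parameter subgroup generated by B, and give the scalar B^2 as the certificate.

B^2 term by term: the squares give (-945/1739)^2*(γ13)^2 + (16101/6956)^2*(γ23)^2 = 893025/3024121*(+1) + 259242201/48385936*(-1) = -81/16 (each basis 2-blade squares to minus the product of its generators' squares); cross terms between blades sharing an index anticommute and cancel. So B^2 = -81/16.
Answer: rotation, certificate B^2 = -81/16. Because -81/16 is invariant under every versor sandwich, the classification follows from its sign alone.


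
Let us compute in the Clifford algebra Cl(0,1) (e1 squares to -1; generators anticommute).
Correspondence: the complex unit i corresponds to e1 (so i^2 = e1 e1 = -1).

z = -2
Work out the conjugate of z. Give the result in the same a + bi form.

In blades: z = -2.
Conjugation here is Clifford conjugation: the scalar is fixed and the grade-1 and grade-2 blades all flip sign, giving -2; translating back:
Answer: -2


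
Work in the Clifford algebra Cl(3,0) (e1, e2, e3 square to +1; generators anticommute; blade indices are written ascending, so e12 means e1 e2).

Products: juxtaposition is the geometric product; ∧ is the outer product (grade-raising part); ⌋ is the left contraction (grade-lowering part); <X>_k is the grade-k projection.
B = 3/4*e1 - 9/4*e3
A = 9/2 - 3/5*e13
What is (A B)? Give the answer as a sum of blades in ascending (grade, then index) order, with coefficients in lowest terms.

step 1: 189/40*e1 - 387/40*e3
Answer: 189/40*e1 - 387/40*e3


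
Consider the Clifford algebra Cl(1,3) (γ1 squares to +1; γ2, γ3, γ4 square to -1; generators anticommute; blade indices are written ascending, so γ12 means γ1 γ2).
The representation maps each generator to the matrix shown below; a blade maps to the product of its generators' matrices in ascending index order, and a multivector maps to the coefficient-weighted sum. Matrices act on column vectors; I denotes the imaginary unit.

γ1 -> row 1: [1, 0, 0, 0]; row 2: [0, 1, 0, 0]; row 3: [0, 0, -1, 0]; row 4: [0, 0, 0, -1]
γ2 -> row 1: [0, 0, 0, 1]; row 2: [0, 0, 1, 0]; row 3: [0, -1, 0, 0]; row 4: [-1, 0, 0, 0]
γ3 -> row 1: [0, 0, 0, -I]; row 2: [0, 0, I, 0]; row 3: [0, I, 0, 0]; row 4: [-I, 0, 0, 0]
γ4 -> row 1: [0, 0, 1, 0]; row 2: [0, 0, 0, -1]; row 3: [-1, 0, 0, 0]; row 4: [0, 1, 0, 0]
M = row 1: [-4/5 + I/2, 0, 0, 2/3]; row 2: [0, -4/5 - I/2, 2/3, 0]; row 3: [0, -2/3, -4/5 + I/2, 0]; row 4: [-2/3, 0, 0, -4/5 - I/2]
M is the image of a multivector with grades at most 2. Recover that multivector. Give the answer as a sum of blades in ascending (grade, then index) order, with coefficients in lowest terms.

Method: the blade images are trace-orthogonal — tr(rho(e_A) rho(e_B)^-1) = 4 if A = B and 0 otherwise — and rho(e_A)^-1 = (e_A)^2 * rho(e_A) with (e_A)^2 = +1 or -1, so the coefficient of e_A in the preimage is (e_A)^2 * tr(M rho(e_A))/4.
Nonzero projections over blades of grade <= 2: 1: (1)^2 = +1, tr(M 1) = -16/5, coefficient -4/5; γ2: (γ2)^2 = -1, tr(M rho(γ2)) = -8/3, coefficient 2/3; γ23: (γ23)^2 = -1, tr(M rho(γ23)) = 2, coefficient -1/2. Every other blade of grade <= 2 projects to 0.
Answer: -4/5 + 2/3*γ2 - 1/2*γ23


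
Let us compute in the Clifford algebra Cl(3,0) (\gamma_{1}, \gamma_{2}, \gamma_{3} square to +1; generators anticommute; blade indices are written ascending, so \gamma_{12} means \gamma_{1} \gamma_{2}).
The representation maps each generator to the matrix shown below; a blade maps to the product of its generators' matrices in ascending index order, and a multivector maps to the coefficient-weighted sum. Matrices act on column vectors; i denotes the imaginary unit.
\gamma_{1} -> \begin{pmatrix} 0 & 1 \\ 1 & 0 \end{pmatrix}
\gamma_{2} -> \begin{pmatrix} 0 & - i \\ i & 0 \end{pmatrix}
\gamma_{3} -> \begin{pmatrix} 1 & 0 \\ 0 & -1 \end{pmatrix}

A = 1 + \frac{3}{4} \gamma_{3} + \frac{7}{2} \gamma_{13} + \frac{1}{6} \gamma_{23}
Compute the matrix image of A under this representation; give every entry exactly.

Bivector images (products of the table entries): rho(\gamma_{13}) = rho(\gamma_{1})rho(\gamma_{3}) = \begin{pmatrix} 0 & -1 \\ 1 & 0 \end{pmatrix}; rho(\gamma_{23}) = rho(\gamma_{2})rho(\gamma_{3}) = \begin{pmatrix} 0 & i \\ i & 0 \end{pmatrix}.
M = (1)*1 + (\frac{3}{4})*rho(\gamma_{3}) + (\frac{7}{2})*rho(\gamma_{13}) + (\frac{1}{6})*rho(\gamma_{23}), summed entrywise (1 is the identity matrix):
Answer: \begin{pmatrix} \frac{7}{4} & - \frac{7}{2} + \frac{i}{6} \\ \frac{7}{2} + \frac{i}{6} & \frac{1}{4} \end{pmatrix}


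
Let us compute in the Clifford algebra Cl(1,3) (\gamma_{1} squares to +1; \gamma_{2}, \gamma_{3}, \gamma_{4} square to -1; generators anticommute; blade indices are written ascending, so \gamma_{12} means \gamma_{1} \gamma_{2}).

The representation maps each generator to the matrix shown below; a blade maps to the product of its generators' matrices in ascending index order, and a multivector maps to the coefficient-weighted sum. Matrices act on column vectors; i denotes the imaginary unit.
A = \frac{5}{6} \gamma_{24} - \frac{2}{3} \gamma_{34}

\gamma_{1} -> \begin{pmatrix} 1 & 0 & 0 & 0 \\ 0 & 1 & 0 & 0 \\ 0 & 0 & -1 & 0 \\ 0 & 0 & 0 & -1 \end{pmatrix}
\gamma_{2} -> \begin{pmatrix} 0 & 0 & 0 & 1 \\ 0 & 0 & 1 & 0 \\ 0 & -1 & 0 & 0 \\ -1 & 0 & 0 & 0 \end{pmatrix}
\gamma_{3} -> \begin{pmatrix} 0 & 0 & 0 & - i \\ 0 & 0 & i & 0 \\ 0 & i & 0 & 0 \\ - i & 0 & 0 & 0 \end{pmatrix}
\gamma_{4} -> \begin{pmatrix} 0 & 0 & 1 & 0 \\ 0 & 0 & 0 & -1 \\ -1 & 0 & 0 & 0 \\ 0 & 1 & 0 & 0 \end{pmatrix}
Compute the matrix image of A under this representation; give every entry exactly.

Bivector images (products of the table entries): rho(\gamma_{24}) = rho(\gamma_{2})rho(\gamma_{4}) = \begin{pmatrix} 0 & 1 & 0 & 0 \\ -1 & 0 & 0 & 0 \\ 0 & 0 & 0 & 1 \\ 0 & 0 & -1 & 0 \end{pmatrix}; rho(\gamma_{34}) = rho(\gamma_{3})rho(\gamma_{4}) = \begin{pmatrix} 0 & - i & 0 & 0 \\ - i & 0 & 0 & 0 \\ 0 & 0 & 0 & - i \\ 0 & 0 & - i & 0 \end{pmatrix}.
M = (\frac{5}{6})*rho(\gamma_{24}) + (-\frac{2}{3})*rho(\gamma_{34}), summed entrywise:
Answer: \begin{pmatrix} 0 & \frac{5}{6} + \frac{2 i}{3} & 0 & 0 \\ - \frac{5}{6} + \frac{2 i}{3} & 0 & 0 & 0 \\ 0 & 0 & 0 & \frac{5}{6} + \frac{2 i}{3} \\ 0 & 0 & - \frac{5}{6} + \frac{2 i}{3} & 0 \end{pmatrix}


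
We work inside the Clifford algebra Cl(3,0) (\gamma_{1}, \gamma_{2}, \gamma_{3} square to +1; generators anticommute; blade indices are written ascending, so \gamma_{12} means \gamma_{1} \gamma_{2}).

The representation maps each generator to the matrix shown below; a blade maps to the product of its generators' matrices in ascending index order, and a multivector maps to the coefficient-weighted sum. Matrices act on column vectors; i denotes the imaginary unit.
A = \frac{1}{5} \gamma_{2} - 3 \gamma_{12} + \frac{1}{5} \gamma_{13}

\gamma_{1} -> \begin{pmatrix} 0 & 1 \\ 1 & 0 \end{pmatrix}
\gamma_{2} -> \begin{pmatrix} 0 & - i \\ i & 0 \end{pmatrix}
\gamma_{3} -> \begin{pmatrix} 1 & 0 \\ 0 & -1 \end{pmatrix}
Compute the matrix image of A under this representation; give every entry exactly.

Bivector images (products of the table entries): rho(\gamma_{12}) = rho(\gamma_{1})rho(\gamma_{2}) = \begin{pmatrix} i & 0 \\ 0 & - i \end{pmatrix}; rho(\gamma_{13}) = rho(\gamma_{1})rho(\gamma_{3}) = \begin{pmatrix} 0 & -1 \\ 1 & 0 \end{pmatrix}.
M = (\frac{1}{5})*rho(\gamma_{2}) + (-3)*rho(\gamma_{12}) + (\frac{1}{5})*rho(\gamma_{13}), summed entrywise:
Answer: \begin{pmatrix} - 3 i & - \frac{1}{5} - \frac{i}{5} \\ \frac{1}{5} + \frac{i}{5} & 3 i \end{pmatrix}


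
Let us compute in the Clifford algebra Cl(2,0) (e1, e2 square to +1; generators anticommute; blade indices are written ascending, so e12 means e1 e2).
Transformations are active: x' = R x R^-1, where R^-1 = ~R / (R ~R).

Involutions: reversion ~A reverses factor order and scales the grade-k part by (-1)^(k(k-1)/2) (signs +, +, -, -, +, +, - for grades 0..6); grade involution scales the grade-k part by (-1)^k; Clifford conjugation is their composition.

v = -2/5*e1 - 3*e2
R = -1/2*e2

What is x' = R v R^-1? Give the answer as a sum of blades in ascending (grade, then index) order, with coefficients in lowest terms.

~R = -1/2*e2, and R ~R = 1/4, so R^-1 = ~R / (1/4).
R v = 3/2 - 1/5*e12
Answer: 2/5*e1 - 3*e2


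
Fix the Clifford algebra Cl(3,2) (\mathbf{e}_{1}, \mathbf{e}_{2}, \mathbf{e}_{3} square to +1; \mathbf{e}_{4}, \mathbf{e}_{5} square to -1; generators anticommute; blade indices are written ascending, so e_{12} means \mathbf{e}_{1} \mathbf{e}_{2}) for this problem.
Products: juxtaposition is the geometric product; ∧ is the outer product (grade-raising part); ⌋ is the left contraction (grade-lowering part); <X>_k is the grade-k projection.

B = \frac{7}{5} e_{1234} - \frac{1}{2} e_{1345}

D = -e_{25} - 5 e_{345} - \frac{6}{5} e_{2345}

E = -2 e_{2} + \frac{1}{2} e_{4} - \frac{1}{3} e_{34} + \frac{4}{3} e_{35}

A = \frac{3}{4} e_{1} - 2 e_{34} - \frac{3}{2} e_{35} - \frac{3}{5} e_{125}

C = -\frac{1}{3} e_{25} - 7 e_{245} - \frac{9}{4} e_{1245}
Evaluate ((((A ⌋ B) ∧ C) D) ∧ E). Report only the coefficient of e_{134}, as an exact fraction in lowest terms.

step 1: -\frac{14}{5} e_{12} - \frac{3}{4} e_{14} + e_{15} + \frac{21}{20} e_{234} - \frac{3}{8} e_{345}
step 2: -\frac{1}{4} e_{1245}
step 3: -\frac{3}{10} e_{13} - \frac{1}{4} e_{14} - \frac{5}{4} e_{123}
step 4: -\frac{3}{5} e_{123} - \frac{1}{2} e_{124} - \frac{3}{20} e_{134} - \frac{5}{8} e_{1234} + \frac{1}{3} e_{1345}
Answer: -\frac{3}{20}


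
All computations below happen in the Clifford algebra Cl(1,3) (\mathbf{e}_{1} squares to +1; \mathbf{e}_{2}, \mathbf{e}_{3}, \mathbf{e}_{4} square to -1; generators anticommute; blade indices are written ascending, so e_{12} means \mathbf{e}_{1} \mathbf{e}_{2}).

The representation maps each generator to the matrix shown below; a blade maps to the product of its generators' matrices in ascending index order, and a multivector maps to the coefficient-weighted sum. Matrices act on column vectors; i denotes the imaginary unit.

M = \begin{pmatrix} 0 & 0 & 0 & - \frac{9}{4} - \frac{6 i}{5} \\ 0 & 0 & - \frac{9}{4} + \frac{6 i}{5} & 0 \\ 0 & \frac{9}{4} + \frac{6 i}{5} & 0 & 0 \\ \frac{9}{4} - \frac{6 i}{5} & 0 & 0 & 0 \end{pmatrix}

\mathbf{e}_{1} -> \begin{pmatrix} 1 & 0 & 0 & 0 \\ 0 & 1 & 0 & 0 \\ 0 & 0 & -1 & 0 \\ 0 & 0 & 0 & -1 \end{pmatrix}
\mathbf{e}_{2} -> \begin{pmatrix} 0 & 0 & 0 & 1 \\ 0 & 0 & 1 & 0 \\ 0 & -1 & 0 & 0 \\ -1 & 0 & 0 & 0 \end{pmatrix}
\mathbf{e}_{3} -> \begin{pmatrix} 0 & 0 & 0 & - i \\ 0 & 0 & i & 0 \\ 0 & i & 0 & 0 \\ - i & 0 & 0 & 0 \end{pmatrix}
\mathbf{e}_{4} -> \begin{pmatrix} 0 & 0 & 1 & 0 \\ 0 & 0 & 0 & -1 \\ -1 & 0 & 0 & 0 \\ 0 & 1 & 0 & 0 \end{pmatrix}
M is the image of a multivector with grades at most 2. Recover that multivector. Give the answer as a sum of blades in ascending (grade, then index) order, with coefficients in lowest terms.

Method: the blade images are trace-orthogonal — tr(rho(e_A) rho(e_B)^-1) = 4 if A = B and 0 otherwise — and rho(e_A)^-1 = (e_A)^2 * rho(e_A) with (e_A)^2 = +1 or -1, so the coefficient of e_A in the preimage is (e_A)^2 * tr(M rho(e_A))/4.
Nonzero projections over blades of grade <= 2: e_{2}: (e_{2})^2 = -1, tr(M rho(e_{2})) = 9, coefficient -\frac{9}{4}; e_{3}: (e_{3})^2 = -1, tr(M rho(e_{3})) = - \frac{24}{5}, coefficient \frac{6}{5}. Every other blade of grade <= 2 projects to 0.
Answer: -\frac{9}{4} e_{2} + \frac{6}{5} e_{3}


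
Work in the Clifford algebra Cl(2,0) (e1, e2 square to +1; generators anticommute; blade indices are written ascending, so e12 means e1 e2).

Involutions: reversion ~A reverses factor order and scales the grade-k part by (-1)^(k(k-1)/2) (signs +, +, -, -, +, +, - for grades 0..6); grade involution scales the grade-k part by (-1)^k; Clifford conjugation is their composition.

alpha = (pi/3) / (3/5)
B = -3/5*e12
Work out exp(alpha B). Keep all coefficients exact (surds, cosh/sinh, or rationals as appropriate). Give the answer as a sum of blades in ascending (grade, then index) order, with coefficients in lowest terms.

B^2 = (-3/5)^2*(e12)^2 = 9/25*(-1) = -9/25 (a basis 2-blade squares to minus the product of its generators' squares).
B^2 = -9/25 — the series telescopes trigonometrically here: l = 3/5, alpha*l = pi/3, so exp(alpha B) = cos(pi/3) + (sin(pi/3)/(3/5))*B = 1/2 + (5*sqrt(3)/6)*B.
Answer: 1/2 - sqrt(3)/2*e12


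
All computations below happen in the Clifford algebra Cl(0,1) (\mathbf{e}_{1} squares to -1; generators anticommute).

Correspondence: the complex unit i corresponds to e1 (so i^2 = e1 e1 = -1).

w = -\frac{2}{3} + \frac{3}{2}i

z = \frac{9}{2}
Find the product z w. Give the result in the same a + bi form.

In blades: z = \frac{9}{2}, w = -\frac{2}{3} + \frac{3}{2} e_{1}.
Distribute z over w term by term (generator squares from the signature, products reordered to ascending indices): (\frac{9}{2})*w = -3 + \frac{27}{4} e_{1}.
Sum: -3 + \frac{27}{4} e_{1}; translating back through the correspondence:
Answer: -3 + \frac{27}{4}i


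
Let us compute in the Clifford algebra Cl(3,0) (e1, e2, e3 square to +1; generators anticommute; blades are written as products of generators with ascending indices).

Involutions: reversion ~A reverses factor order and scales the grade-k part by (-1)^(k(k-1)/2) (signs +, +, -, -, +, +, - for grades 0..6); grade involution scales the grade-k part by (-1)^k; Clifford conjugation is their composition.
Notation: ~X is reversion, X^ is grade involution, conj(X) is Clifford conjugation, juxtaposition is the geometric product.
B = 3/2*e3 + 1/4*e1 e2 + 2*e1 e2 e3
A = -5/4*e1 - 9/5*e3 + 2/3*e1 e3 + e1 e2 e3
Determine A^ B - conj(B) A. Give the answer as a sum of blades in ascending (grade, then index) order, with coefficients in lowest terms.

first term: 47/10 + e1 + 79/48*e2 + 1/4*e3 + 21/10*e1 e2 + 15/8*e1 e3 + 8/3*e2 e3 + 9/20*e1 e2 e3
second term: 7/10 + e1 + 49/48*e2 + 1/4*e3 - 51/10*e1 e2 - 15/8*e1 e3 - 7/3*e2 e3 + 9/20*e1 e2 e3
Answer: 4 + 5/8*e2 + 36/5*e1 e2 + 15/4*e1 e3 + 5*e2 e3


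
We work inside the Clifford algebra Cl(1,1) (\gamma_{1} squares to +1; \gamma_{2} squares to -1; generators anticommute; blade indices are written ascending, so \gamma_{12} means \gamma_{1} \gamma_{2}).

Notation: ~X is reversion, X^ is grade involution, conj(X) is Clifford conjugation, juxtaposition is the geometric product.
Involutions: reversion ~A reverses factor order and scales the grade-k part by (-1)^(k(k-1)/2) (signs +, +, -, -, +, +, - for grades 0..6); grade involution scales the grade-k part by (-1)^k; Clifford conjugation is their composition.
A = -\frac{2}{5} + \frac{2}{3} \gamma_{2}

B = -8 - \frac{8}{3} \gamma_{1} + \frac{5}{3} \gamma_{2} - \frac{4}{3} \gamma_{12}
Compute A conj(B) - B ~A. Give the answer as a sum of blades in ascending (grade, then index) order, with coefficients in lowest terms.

first term: \frac{194}{45} - \frac{8}{45} \gamma_{1} - \frac{14}{3} \gamma_{2} - \frac{104}{45} \gamma_{12}
second term: \frac{94}{45} + \frac{88}{45} \gamma_{1} - 6 \gamma_{2} - \frac{56}{45} \gamma_{12}
Answer: \frac{20}{9} - \frac{32}{15} \gamma_{1} + \frac{4}{3} \gamma_{2} - \frac{16}{15} \gamma_{12}
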